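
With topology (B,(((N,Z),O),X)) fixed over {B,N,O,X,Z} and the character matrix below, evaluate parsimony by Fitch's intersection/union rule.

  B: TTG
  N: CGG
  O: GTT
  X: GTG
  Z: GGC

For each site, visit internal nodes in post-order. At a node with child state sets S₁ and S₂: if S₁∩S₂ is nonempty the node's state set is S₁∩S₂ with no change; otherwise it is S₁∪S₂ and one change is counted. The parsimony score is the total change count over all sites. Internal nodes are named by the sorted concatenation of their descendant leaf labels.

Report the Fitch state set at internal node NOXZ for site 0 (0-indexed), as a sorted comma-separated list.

G

site 0, node NZ: N={C} ∪ Z={G} → {C,G} (+1)
site 0, node NOZ: NZ={C,G} ∩ O={G} → {G} (+0)
site 0, node NOXZ: NOZ={G} ∩ X={G} → {G} (+0)
site 0, node BNOXZ: B={T} ∪ NOXZ={G} → {G,T} (+1)
site 1, node NZ: N={G} ∩ Z={G} → {G} (+0)
site 1, node NOZ: NZ={G} ∪ O={T} → {G,T} (+1)
site 1, node NOXZ: NOZ={G,T} ∩ X={T} → {T} (+0)
site 1, node BNOXZ: B={T} ∩ NOXZ={T} → {T} (+0)
site 2, node NZ: N={G} ∪ Z={C} → {C,G} (+1)
site 2, node NOZ: NZ={C,G} ∪ O={T} → {C,G,T} (+1)
site 2, node NOXZ: NOZ={C,G,T} ∩ X={G} → {G} (+0)
site 2, node BNOXZ: B={G} ∩ NOXZ={G} → {G} (+0)
per-site changes: [2, 1, 2]; total = 5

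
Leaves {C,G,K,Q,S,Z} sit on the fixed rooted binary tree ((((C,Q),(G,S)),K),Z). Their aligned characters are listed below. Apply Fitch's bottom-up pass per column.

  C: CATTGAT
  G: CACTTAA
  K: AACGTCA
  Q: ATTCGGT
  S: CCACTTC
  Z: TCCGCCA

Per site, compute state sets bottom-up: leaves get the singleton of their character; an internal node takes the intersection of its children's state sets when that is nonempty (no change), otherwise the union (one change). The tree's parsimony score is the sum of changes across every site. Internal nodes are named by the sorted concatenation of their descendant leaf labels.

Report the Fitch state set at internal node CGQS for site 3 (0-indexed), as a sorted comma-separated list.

site 0, node CQ: C={C} ∪ Q={A} → {A,C} (+1)
site 0, node GS: G={C} ∩ S={C} → {C} (+0)
site 0, node CGQS: CQ={A,C} ∩ GS={C} → {C} (+0)
site 0, node CGKQS: CGQS={C} ∪ K={A} → {A,C} (+1)
site 0, node CGKQSZ: CGKQS={A,C} ∪ Z={T} → {A,C,T} (+1)
site 1, node CQ: C={A} ∪ Q={T} → {A,T} (+1)
site 1, node GS: G={A} ∪ S={C} → {A,C} (+1)
site 1, node CGQS: CQ={A,T} ∩ GS={A,C} → {A} (+0)
site 1, node CGKQS: CGQS={A} ∩ K={A} → {A} (+0)
site 1, node CGKQSZ: CGKQS={A} ∪ Z={C} → {A,C} (+1)
site 2, node CQ: C={T} ∩ Q={T} → {T} (+0)
site 2, node GS: G={C} ∪ S={A} → {A,C} (+1)
site 2, node CGQS: CQ={T} ∪ GS={A,C} → {A,C,T} (+1)
site 2, node CGKQS: CGQS={A,C,T} ∩ K={C} → {C} (+0)
site 2, node CGKQSZ: CGKQS={C} ∩ Z={C} → {C} (+0)
site 3, node CQ: C={T} ∪ Q={C} → {C,T} (+1)
site 3, node GS: G={T} ∪ S={C} → {C,T} (+1)
site 3, node CGQS: CQ={C,T} ∩ GS={C,T} → {C,T} (+0)
site 3, node CGKQS: CGQS={C,T} ∪ K={G} → {C,G,T} (+1)
site 3, node CGKQSZ: CGKQS={C,G,T} ∩ Z={G} → {G} (+0)
site 4, node CQ: C={G} ∩ Q={G} → {G} (+0)
site 4, node GS: G={T} ∩ S={T} → {T} (+0)
site 4, node CGQS: CQ={G} ∪ GS={T} → {G,T} (+1)
site 4, node CGKQS: CGQS={G,T} ∩ K={T} → {T} (+0)
site 4, node CGKQSZ: CGKQS={T} ∪ Z={C} → {C,T} (+1)
site 5, node CQ: C={A} ∪ Q={G} → {A,G} (+1)
site 5, node GS: G={A} ∪ S={T} → {A,T} (+1)
site 5, node CGQS: CQ={A,G} ∩ GS={A,T} → {A} (+0)
site 5, node CGKQS: CGQS={A} ∪ K={C} → {A,C} (+1)
site 5, node CGKQSZ: CGKQS={A,C} ∩ Z={C} → {C} (+0)
site 6, node CQ: C={T} ∩ Q={T} → {T} (+0)
site 6, node GS: G={A} ∪ S={C} → {A,C} (+1)
site 6, node CGQS: CQ={T} ∪ GS={A,C} → {A,C,T} (+1)
site 6, node CGKQS: CGQS={A,C,T} ∩ K={A} → {A} (+0)
site 6, node CGKQSZ: CGKQS={A} ∩ Z={A} → {A} (+0)
per-site changes: [3, 3, 2, 3, 2, 3, 2]; total = 18

C,T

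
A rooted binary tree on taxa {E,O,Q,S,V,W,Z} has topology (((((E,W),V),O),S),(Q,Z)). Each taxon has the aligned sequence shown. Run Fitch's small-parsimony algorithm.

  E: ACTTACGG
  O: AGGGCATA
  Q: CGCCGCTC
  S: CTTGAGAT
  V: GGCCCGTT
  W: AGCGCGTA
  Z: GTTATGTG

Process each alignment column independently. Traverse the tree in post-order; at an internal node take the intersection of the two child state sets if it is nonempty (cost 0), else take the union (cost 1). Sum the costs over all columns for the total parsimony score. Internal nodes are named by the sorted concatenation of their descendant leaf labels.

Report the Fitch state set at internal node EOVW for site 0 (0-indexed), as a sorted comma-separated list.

A

EW@0: {A} ∩ {A} = {A} (intersection, +0)
EVW@0: {A} ∪ {G} = {A,G} (union, +1)
EOVW@0: {A,G} ∩ {A} = {A} (intersection, +0)
EOSVW@0: {A} ∪ {C} = {A,C} (union, +1)
QZ@0: {C} ∪ {G} = {C,G} (union, +1)
EOQSVWZ@0: {A,C} ∩ {C,G} = {C} (intersection, +0)
EW@1: {C} ∪ {G} = {C,G} (union, +1)
EVW@1: {C,G} ∩ {G} = {G} (intersection, +0)
EOVW@1: {G} ∩ {G} = {G} (intersection, +0)
EOSVW@1: {G} ∪ {T} = {G,T} (union, +1)
QZ@1: {G} ∪ {T} = {G,T} (union, +1)
EOQSVWZ@1: {G,T} ∩ {G,T} = {G,T} (intersection, +0)
EW@2: {T} ∪ {C} = {C,T} (union, +1)
EVW@2: {C,T} ∩ {C} = {C} (intersection, +0)
EOVW@2: {C} ∪ {G} = {C,G} (union, +1)
EOSVW@2: {C,G} ∪ {T} = {C,G,T} (union, +1)
QZ@2: {C} ∪ {T} = {C,T} (union, +1)
EOQSVWZ@2: {C,G,T} ∩ {C,T} = {C,T} (intersection, +0)
EW@3: {T} ∪ {G} = {G,T} (union, +1)
EVW@3: {G,T} ∪ {C} = {C,G,T} (union, +1)
EOVW@3: {C,G,T} ∩ {G} = {G} (intersection, +0)
EOSVW@3: {G} ∩ {G} = {G} (intersection, +0)
QZ@3: {C} ∪ {A} = {A,C} (union, +1)
EOQSVWZ@3: {G} ∪ {A,C} = {A,C,G} (union, +1)
EW@4: {A} ∪ {C} = {A,C} (union, +1)
EVW@4: {A,C} ∩ {C} = {C} (intersection, +0)
EOVW@4: {C} ∩ {C} = {C} (intersection, +0)
EOSVW@4: {C} ∪ {A} = {A,C} (union, +1)
QZ@4: {G} ∪ {T} = {G,T} (union, +1)
EOQSVWZ@4: {A,C} ∪ {G,T} = {A,C,G,T} (union, +1)
EW@5: {C} ∪ {G} = {C,G} (union, +1)
EVW@5: {C,G} ∩ {G} = {G} (intersection, +0)
EOVW@5: {G} ∪ {A} = {A,G} (union, +1)
EOSVW@5: {A,G} ∩ {G} = {G} (intersection, +0)
QZ@5: {C} ∪ {G} = {C,G} (union, +1)
EOQSVWZ@5: {G} ∩ {C,G} = {G} (intersection, +0)
EW@6: {G} ∪ {T} = {G,T} (union, +1)
EVW@6: {G,T} ∩ {T} = {T} (intersection, +0)
EOVW@6: {T} ∩ {T} = {T} (intersection, +0)
EOSVW@6: {T} ∪ {A} = {A,T} (union, +1)
QZ@6: {T} ∩ {T} = {T} (intersection, +0)
EOQSVWZ@6: {A,T} ∩ {T} = {T} (intersection, +0)
EW@7: {G} ∪ {A} = {A,G} (union, +1)
EVW@7: {A,G} ∪ {T} = {A,G,T} (union, +1)
EOVW@7: {A,G,T} ∩ {A} = {A} (intersection, +0)
EOSVW@7: {A} ∪ {T} = {A,T} (union, +1)
QZ@7: {C} ∪ {G} = {C,G} (union, +1)
EOQSVWZ@7: {A,T} ∪ {C,G} = {A,C,G,T} (union, +1)
per-site changes: [3, 3, 4, 4, 4, 3, 2, 5]; total = 28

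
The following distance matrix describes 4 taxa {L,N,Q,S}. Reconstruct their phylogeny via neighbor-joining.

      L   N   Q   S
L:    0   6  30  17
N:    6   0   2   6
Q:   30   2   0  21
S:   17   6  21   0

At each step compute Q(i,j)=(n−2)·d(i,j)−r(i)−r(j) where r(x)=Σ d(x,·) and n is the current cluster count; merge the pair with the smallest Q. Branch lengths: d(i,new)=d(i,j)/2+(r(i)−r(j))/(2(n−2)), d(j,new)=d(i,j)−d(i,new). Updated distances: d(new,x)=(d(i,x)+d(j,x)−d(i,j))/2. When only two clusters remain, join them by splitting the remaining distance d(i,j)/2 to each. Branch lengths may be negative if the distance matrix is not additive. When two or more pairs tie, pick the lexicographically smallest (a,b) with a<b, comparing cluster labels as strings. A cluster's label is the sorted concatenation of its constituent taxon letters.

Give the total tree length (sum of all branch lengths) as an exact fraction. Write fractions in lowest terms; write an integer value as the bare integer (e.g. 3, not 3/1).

101/4

iteration 1: select L,S (d=17, Q=-63); attach at lengths (43/4, 25/4); label the merged cluster LS
  updated: d(LS,N)=-5/2, d(LS,Q)=17
iteration 2: select LS,N (d=-5/2, Q=-33/2); attach at lengths (25/4, -35/4); label the merged cluster LNS
  updated: d(LNS,Q)=43/4
iteration 3: select LNS,Q (d=43/4); attach at lengths (43/8, 43/8); label the merged cluster LNQS
final tree: (((L:43/4,S:25/4):25/4,N:-35/4):43/8,Q:43/8)
total length: 101/4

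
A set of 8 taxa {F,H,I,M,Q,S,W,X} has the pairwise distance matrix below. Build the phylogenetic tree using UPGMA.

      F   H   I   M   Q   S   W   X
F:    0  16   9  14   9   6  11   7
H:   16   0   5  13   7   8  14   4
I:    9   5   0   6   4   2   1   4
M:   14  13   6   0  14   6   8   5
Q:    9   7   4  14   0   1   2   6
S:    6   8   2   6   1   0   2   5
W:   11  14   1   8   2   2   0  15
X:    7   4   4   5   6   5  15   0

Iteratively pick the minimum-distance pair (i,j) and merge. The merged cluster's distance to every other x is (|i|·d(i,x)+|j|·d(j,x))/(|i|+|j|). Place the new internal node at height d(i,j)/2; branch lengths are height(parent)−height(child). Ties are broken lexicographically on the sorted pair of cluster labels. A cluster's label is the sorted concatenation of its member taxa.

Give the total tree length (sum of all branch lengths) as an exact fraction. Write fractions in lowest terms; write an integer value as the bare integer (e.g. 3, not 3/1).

step 1: merge (I,W) at d=1; branch lengths I→1/2, W→1/2; new cluster IW
  updated: d(F,IW)=10, d(H,IW)=19/2, d(IW,M)=7, d(IW,Q)=3, d(IW,S)=2, d(IW,X)=19/2
step 2: merge (Q,S) at d=1; branch lengths Q→1/2, S→1/2; new cluster QS
  updated: d(F,QS)=15/2, d(H,QS)=15/2, d(IW,QS)=5/2, d(M,QS)=10, d(QS,X)=11/2
step 3: merge (IW,QS) at d=5/2; branch lengths IW→3/4, QS→3/4; new cluster IQSW
  updated: d(F,IQSW)=35/4, d(H,IQSW)=17/2, d(IQSW,M)=17/2, d(IQSW,X)=15/2
step 4: merge (H,X) at d=4; branch lengths H→2, X→2; new cluster HX
  updated: d(F,HX)=23/2, d(HX,IQSW)=8, d(HX,M)=9
step 5: merge (HX,IQSW) at d=8; branch lengths HX→2, IQSW→11/4; new cluster HIQSWX
  updated: d(F,HIQSWX)=29/3, d(HIQSWX,M)=26/3
step 6: merge (HIQSWX,M) at d=26/3; branch lengths HIQSWX→1/3, M→13/3; new cluster HIMQSWX
  updated: d(F,HIMQSWX)=72/7
step 7: merge (F,HIMQSWX) at d=72/7; branch lengths F→36/7, HIMQSWX→17/21; new cluster FHIMQSWX
final tree: (F:36/7,(((H:2,X:2):2,((I:1/2,W:1/2):3/4,(Q:1/2,S:1/2):3/4):11/4):1/3,M:13/3):17/21)
total length: 1921/84

1921/84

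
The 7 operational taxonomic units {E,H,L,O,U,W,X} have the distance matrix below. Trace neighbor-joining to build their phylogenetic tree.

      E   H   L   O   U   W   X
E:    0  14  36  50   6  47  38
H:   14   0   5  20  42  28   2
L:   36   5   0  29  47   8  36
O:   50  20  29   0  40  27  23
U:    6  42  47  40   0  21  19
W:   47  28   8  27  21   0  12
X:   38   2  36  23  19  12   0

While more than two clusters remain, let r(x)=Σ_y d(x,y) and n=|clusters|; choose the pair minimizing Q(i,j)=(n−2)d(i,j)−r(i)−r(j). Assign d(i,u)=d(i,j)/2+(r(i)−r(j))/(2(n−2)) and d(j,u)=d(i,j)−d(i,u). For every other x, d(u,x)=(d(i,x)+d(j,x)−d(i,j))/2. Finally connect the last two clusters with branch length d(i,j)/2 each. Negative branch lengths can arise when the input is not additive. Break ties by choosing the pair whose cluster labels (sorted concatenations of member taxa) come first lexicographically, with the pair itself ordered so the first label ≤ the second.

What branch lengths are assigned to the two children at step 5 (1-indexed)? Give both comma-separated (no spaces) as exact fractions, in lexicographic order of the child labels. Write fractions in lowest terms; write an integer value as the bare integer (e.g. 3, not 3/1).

23/8,-7/16

1. join E+U (d=6, Q=-336) ⇒ EU; edges |E|=23/5, |U|=7/5
  updated: d(EU,H)=25, d(EU,L)=77/2, d(EU,O)=42, d(EU,W)=31, d(EU,X)=51/2
2. join L+W (d=8, Q=-381/2) ⇒ LW; edges |L|=85/16, |W|=43/16
  updated: d(EU,LW)=123/4, d(H,LW)=25/2, d(LW,O)=24, d(LW,X)=20
3. join LW+O (d=24, Q=-497/4) ⇒ LOW; edges |LW|=67/8, |O|=125/8
  updated: d(EU,LOW)=195/8, d(H,LOW)=17/4, d(LOW,X)=19/2
4. join EU+LOW (d=195/8, Q=-257/4) ⇒ ELOUW; edges |EU|=171/8, |LOW|=3
  updated: d(ELOUW,H)=39/16, d(ELOUW,X)=85/16
5. join ELOUW+H (d=39/16, Q=-39/4) ⇒ EHLOUW; edges |ELOUW|=23/8, |H|=-7/16
  updated: d(EHLOUW,X)=39/16
6. join EHLOUW+X (d=39/16) ⇒ EHLOUWX; edges |EHLOUW|=39/32, |X|=39/32
final tree: ((((E:23/5,U:7/5):171/8,((L:85/16,W:43/16):67/8,O:125/8):3):23/8,H:-7/16):39/32,X:39/32)
total length: 269/4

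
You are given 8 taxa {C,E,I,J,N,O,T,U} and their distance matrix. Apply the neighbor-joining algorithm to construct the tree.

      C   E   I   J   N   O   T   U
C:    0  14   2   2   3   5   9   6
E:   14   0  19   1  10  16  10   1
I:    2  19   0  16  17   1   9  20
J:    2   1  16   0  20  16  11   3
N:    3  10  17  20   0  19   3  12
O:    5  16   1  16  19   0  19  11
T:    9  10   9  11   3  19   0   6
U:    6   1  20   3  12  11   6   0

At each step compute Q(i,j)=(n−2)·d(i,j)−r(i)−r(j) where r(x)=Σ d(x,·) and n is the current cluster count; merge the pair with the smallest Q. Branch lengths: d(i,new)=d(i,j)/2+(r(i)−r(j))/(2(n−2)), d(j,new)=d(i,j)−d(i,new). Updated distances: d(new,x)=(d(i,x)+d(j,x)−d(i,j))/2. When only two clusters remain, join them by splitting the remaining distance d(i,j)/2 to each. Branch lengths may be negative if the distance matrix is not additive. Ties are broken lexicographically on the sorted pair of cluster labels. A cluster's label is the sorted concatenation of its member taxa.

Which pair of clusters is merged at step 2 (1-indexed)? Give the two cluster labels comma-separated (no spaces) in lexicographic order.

C,IO

1. join I+O (d=1, Q=-165) ⇒ IO; edges |I|=1/4, |O|=3/4
  updated: d(C,IO)=3, d(E,IO)=17, d(IO,J)=31/2, d(IO,N)=35/2, d(IO,T)=27/2, d(IO,U)=15
2. join C+IO (d=3, Q=-207/2) ⇒ CIO; edges |C|=-59/20, |IO|=119/20
  updated: d(CIO,E)=14, d(CIO,J)=29/4, d(CIO,N)=35/4, d(CIO,T)=39/4, d(CIO,U)=9
3. join N+T (d=3, Q=-163/2) ⇒ NT; edges |N|=13/4, |T|=-1/4
  updated: d(CIO,NT)=31/4, d(E,NT)=17/2, d(J,NT)=14, d(NT,U)=15/2
4. join CIO+NT (d=31/4, Q=-105/2) ⇒ CINOT; edges |CIO|=47/12, |NT|=23/6
  updated: d(CINOT,E)=59/8, d(CINOT,J)=27/4, d(CINOT,U)=35/8
5. join CINOT+U (d=35/8, Q=-145/8) ⇒ CINOTU; edges |CINOT|=151/32, |U|=-11/32
  updated: d(CINOTU,E)=2, d(CINOTU,J)=43/16
6. join CINOTU+E (d=2, Q=-91/16) ⇒ CEINOTU; edges |CINOTU|=59/32, |E|=5/32
  updated: d(CEINOTU,J)=27/32
7. join CEINOTU+J (d=27/32) ⇒ CEIJNOTU; edges |CEINOTU|=27/64, |J|=27/64
final tree: (((((C:-59/20,(I:1/4,O:3/4):119/20):47/12,(N:13/4,T:-1/4):23/6):151/32,U:-11/32):59/32,E:5/32):27/64,J:27/64)
total length: 703/32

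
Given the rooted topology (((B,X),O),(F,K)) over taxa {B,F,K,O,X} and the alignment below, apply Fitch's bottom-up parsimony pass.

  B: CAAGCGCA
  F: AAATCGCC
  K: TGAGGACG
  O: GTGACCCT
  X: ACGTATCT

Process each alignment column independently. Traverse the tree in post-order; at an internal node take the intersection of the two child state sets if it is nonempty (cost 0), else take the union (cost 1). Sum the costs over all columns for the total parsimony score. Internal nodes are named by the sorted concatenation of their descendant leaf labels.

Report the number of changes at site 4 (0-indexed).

site 0, node BX: B={C} ∪ X={A} → {A,C} (+1)
site 0, node BOX: BX={A,C} ∪ O={G} → {A,C,G} (+1)
site 0, node FK: F={A} ∪ K={T} → {A,T} (+1)
site 0, node BFKOX: BOX={A,C,G} ∩ FK={A,T} → {A} (+0)
site 1, node BX: B={A} ∪ X={C} → {A,C} (+1)
site 1, node BOX: BX={A,C} ∪ O={T} → {A,C,T} (+1)
site 1, node FK: F={A} ∪ K={G} → {A,G} (+1)
site 1, node BFKOX: BOX={A,C,T} ∩ FK={A,G} → {A} (+0)
site 2, node BX: B={A} ∪ X={G} → {A,G} (+1)
site 2, node BOX: BX={A,G} ∩ O={G} → {G} (+0)
site 2, node FK: F={A} ∩ K={A} → {A} (+0)
site 2, node BFKOX: BOX={G} ∪ FK={A} → {A,G} (+1)
site 3, node BX: B={G} ∪ X={T} → {G,T} (+1)
site 3, node BOX: BX={G,T} ∪ O={A} → {A,G,T} (+1)
site 3, node FK: F={T} ∪ K={G} → {G,T} (+1)
site 3, node BFKOX: BOX={A,G,T} ∩ FK={G,T} → {G,T} (+0)
site 4, node BX: B={C} ∪ X={A} → {A,C} (+1)
site 4, node BOX: BX={A,C} ∩ O={C} → {C} (+0)
site 4, node FK: F={C} ∪ K={G} → {C,G} (+1)
site 4, node BFKOX: BOX={C} ∩ FK={C,G} → {C} (+0)
site 5, node BX: B={G} ∪ X={T} → {G,T} (+1)
site 5, node BOX: BX={G,T} ∪ O={C} → {C,G,T} (+1)
site 5, node FK: F={G} ∪ K={A} → {A,G} (+1)
site 5, node BFKOX: BOX={C,G,T} ∩ FK={A,G} → {G} (+0)
site 6, node BX: B={C} ∩ X={C} → {C} (+0)
site 6, node BOX: BX={C} ∩ O={C} → {C} (+0)
site 6, node FK: F={C} ∩ K={C} → {C} (+0)
site 6, node BFKOX: BOX={C} ∩ FK={C} → {C} (+0)
site 7, node BX: B={A} ∪ X={T} → {A,T} (+1)
site 7, node BOX: BX={A,T} ∩ O={T} → {T} (+0)
site 7, node FK: F={C} ∪ K={G} → {C,G} (+1)
site 7, node BFKOX: BOX={T} ∪ FK={C,G} → {C,G,T} (+1)
per-site changes: [3, 3, 2, 3, 2, 3, 0, 3]; total = 19

2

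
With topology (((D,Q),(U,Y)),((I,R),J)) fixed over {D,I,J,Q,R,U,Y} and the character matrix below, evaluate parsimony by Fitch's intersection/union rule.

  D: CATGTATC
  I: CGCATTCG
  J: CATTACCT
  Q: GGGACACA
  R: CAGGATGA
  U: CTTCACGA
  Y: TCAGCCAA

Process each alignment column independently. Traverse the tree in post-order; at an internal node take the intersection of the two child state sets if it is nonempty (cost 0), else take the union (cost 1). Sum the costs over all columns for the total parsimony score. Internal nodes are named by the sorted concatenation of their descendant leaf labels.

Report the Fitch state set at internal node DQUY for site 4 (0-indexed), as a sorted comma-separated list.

DQ@0: {C} ∪ {G} = {C,G} (union, +1)
UY@0: {C} ∪ {T} = {C,T} (union, +1)
DQUY@0: {C,G} ∩ {C,T} = {C} (intersection, +0)
IR@0: {C} ∩ {C} = {C} (intersection, +0)
IJR@0: {C} ∩ {C} = {C} (intersection, +0)
DIJQRUY@0: {C} ∩ {C} = {C} (intersection, +0)
DQ@1: {A} ∪ {G} = {A,G} (union, +1)
UY@1: {T} ∪ {C} = {C,T} (union, +1)
DQUY@1: {A,G} ∪ {C,T} = {A,C,G,T} (union, +1)
IR@1: {G} ∪ {A} = {A,G} (union, +1)
IJR@1: {A,G} ∩ {A} = {A} (intersection, +0)
DIJQRUY@1: {A,C,G,T} ∩ {A} = {A} (intersection, +0)
DQ@2: {T} ∪ {G} = {G,T} (union, +1)
UY@2: {T} ∪ {A} = {A,T} (union, +1)
DQUY@2: {G,T} ∩ {A,T} = {T} (intersection, +0)
IR@2: {C} ∪ {G} = {C,G} (union, +1)
IJR@2: {C,G} ∪ {T} = {C,G,T} (union, +1)
DIJQRUY@2: {T} ∩ {C,G,T} = {T} (intersection, +0)
DQ@3: {G} ∪ {A} = {A,G} (union, +1)
UY@3: {C} ∪ {G} = {C,G} (union, +1)
DQUY@3: {A,G} ∩ {C,G} = {G} (intersection, +0)
IR@3: {A} ∪ {G} = {A,G} (union, +1)
IJR@3: {A,G} ∪ {T} = {A,G,T} (union, +1)
DIJQRUY@3: {G} ∩ {A,G,T} = {G} (intersection, +0)
DQ@4: {T} ∪ {C} = {C,T} (union, +1)
UY@4: {A} ∪ {C} = {A,C} (union, +1)
DQUY@4: {C,T} ∩ {A,C} = {C} (intersection, +0)
IR@4: {T} ∪ {A} = {A,T} (union, +1)
IJR@4: {A,T} ∩ {A} = {A} (intersection, +0)
DIJQRUY@4: {C} ∪ {A} = {A,C} (union, +1)
DQ@5: {A} ∩ {A} = {A} (intersection, +0)
UY@5: {C} ∩ {C} = {C} (intersection, +0)
DQUY@5: {A} ∪ {C} = {A,C} (union, +1)
IR@5: {T} ∩ {T} = {T} (intersection, +0)
IJR@5: {T} ∪ {C} = {C,T} (union, +1)
DIJQRUY@5: {A,C} ∩ {C,T} = {C} (intersection, +0)
DQ@6: {T} ∪ {C} = {C,T} (union, +1)
UY@6: {G} ∪ {A} = {A,G} (union, +1)
DQUY@6: {C,T} ∪ {A,G} = {A,C,G,T} (union, +1)
IR@6: {C} ∪ {G} = {C,G} (union, +1)
IJR@6: {C,G} ∩ {C} = {C} (intersection, +0)
DIJQRUY@6: {A,C,G,T} ∩ {C} = {C} (intersection, +0)
DQ@7: {C} ∪ {A} = {A,C} (union, +1)
UY@7: {A} ∩ {A} = {A} (intersection, +0)
DQUY@7: {A,C} ∩ {A} = {A} (intersection, +0)
IR@7: {G} ∪ {A} = {A,G} (union, +1)
IJR@7: {A,G} ∪ {T} = {A,G,T} (union, +1)
DIJQRUY@7: {A} ∩ {A,G,T} = {A} (intersection, +0)
per-site changes: [2, 4, 4, 4, 4, 2, 4, 3]; total = 27

C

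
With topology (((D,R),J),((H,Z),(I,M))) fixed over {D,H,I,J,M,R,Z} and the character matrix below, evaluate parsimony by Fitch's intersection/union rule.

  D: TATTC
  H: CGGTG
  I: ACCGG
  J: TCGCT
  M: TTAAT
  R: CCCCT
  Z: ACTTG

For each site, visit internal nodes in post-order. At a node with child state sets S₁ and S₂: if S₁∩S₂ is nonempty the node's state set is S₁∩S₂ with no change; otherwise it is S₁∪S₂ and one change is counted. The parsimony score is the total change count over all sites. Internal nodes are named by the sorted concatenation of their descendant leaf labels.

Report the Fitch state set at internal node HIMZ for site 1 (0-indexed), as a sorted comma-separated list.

DR@0: {T} ∪ {C} = {C,T} (union, +1)
DJR@0: {C,T} ∩ {T} = {T} (intersection, +0)
HZ@0: {C} ∪ {A} = {A,C} (union, +1)
IM@0: {A} ∪ {T} = {A,T} (union, +1)
HIMZ@0: {A,C} ∩ {A,T} = {A} (intersection, +0)
DHIJMRZ@0: {T} ∪ {A} = {A,T} (union, +1)
DR@1: {A} ∪ {C} = {A,C} (union, +1)
DJR@1: {A,C} ∩ {C} = {C} (intersection, +0)
HZ@1: {G} ∪ {C} = {C,G} (union, +1)
IM@1: {C} ∪ {T} = {C,T} (union, +1)
HIMZ@1: {C,G} ∩ {C,T} = {C} (intersection, +0)
DHIJMRZ@1: {C} ∩ {C} = {C} (intersection, +0)
DR@2: {T} ∪ {C} = {C,T} (union, +1)
DJR@2: {C,T} ∪ {G} = {C,G,T} (union, +1)
HZ@2: {G} ∪ {T} = {G,T} (union, +1)
IM@2: {C} ∪ {A} = {A,C} (union, +1)
HIMZ@2: {G,T} ∪ {A,C} = {A,C,G,T} (union, +1)
DHIJMRZ@2: {C,G,T} ∩ {A,C,G,T} = {C,G,T} (intersection, +0)
DR@3: {T} ∪ {C} = {C,T} (union, +1)
DJR@3: {C,T} ∩ {C} = {C} (intersection, +0)
HZ@3: {T} ∩ {T} = {T} (intersection, +0)
IM@3: {G} ∪ {A} = {A,G} (union, +1)
HIMZ@3: {T} ∪ {A,G} = {A,G,T} (union, +1)
DHIJMRZ@3: {C} ∪ {A,G,T} = {A,C,G,T} (union, +1)
DR@4: {C} ∪ {T} = {C,T} (union, +1)
DJR@4: {C,T} ∩ {T} = {T} (intersection, +0)
HZ@4: {G} ∩ {G} = {G} (intersection, +0)
IM@4: {G} ∪ {T} = {G,T} (union, +1)
HIMZ@4: {G} ∩ {G,T} = {G} (intersection, +0)
DHIJMRZ@4: {T} ∪ {G} = {G,T} (union, +1)
per-site changes: [4, 3, 5, 4, 3]; total = 19

C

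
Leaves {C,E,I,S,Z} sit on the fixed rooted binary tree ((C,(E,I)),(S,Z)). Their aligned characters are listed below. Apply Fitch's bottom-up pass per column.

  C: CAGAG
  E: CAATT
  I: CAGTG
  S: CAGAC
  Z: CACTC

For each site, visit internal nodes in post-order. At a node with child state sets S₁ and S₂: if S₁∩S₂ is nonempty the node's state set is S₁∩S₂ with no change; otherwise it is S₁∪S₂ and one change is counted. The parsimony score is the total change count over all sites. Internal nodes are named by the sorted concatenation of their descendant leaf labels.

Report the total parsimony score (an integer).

EI@0: {C} ∩ {C} = {C} (intersection, +0)
CEI@0: {C} ∩ {C} = {C} (intersection, +0)
SZ@0: {C} ∩ {C} = {C} (intersection, +0)
CEISZ@0: {C} ∩ {C} = {C} (intersection, +0)
EI@1: {A} ∩ {A} = {A} (intersection, +0)
CEI@1: {A} ∩ {A} = {A} (intersection, +0)
SZ@1: {A} ∩ {A} = {A} (intersection, +0)
CEISZ@1: {A} ∩ {A} = {A} (intersection, +0)
EI@2: {A} ∪ {G} = {A,G} (union, +1)
CEI@2: {G} ∩ {A,G} = {G} (intersection, +0)
SZ@2: {G} ∪ {C} = {C,G} (union, +1)
CEISZ@2: {G} ∩ {C,G} = {G} (intersection, +0)
EI@3: {T} ∩ {T} = {T} (intersection, +0)
CEI@3: {A} ∪ {T} = {A,T} (union, +1)
SZ@3: {A} ∪ {T} = {A,T} (union, +1)
CEISZ@3: {A,T} ∩ {A,T} = {A,T} (intersection, +0)
EI@4: {T} ∪ {G} = {G,T} (union, +1)
CEI@4: {G} ∩ {G,T} = {G} (intersection, +0)
SZ@4: {C} ∩ {C} = {C} (intersection, +0)
CEISZ@4: {G} ∪ {C} = {C,G} (union, +1)
per-site changes: [0, 0, 2, 2, 2]; total = 6

6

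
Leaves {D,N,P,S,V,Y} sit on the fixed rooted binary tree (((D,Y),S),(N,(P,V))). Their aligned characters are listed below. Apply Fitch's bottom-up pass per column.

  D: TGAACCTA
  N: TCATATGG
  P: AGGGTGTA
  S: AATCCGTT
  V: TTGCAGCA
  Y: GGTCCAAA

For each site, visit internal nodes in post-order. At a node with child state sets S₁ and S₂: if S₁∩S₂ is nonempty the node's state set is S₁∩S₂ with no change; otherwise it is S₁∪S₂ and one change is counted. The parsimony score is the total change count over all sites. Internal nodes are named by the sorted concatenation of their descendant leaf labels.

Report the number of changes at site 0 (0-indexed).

DY@0: {T} ∪ {G} = {G,T} (union, +1)
DSY@0: {G,T} ∪ {A} = {A,G,T} (union, +1)
PV@0: {A} ∪ {T} = {A,T} (union, +1)
NPV@0: {T} ∩ {A,T} = {T} (intersection, +0)
DNPSVY@0: {A,G,T} ∩ {T} = {T} (intersection, +0)
DY@1: {G} ∩ {G} = {G} (intersection, +0)
DSY@1: {G} ∪ {A} = {A,G} (union, +1)
PV@1: {G} ∪ {T} = {G,T} (union, +1)
NPV@1: {C} ∪ {G,T} = {C,G,T} (union, +1)
DNPSVY@1: {A,G} ∩ {C,G,T} = {G} (intersection, +0)
DY@2: {A} ∪ {T} = {A,T} (union, +1)
DSY@2: {A,T} ∩ {T} = {T} (intersection, +0)
PV@2: {G} ∩ {G} = {G} (intersection, +0)
NPV@2: {A} ∪ {G} = {A,G} (union, +1)
DNPSVY@2: {T} ∪ {A,G} = {A,G,T} (union, +1)
DY@3: {A} ∪ {C} = {A,C} (union, +1)
DSY@3: {A,C} ∩ {C} = {C} (intersection, +0)
PV@3: {G} ∪ {C} = {C,G} (union, +1)
NPV@3: {T} ∪ {C,G} = {C,G,T} (union, +1)
DNPSVY@3: {C} ∩ {C,G,T} = {C} (intersection, +0)
DY@4: {C} ∩ {C} = {C} (intersection, +0)
DSY@4: {C} ∩ {C} = {C} (intersection, +0)
PV@4: {T} ∪ {A} = {A,T} (union, +1)
NPV@4: {A} ∩ {A,T} = {A} (intersection, +0)
DNPSVY@4: {C} ∪ {A} = {A,C} (union, +1)
DY@5: {C} ∪ {A} = {A,C} (union, +1)
DSY@5: {A,C} ∪ {G} = {A,C,G} (union, +1)
PV@5: {G} ∩ {G} = {G} (intersection, +0)
NPV@5: {T} ∪ {G} = {G,T} (union, +1)
DNPSVY@5: {A,C,G} ∩ {G,T} = {G} (intersection, +0)
DY@6: {T} ∪ {A} = {A,T} (union, +1)
DSY@6: {A,T} ∩ {T} = {T} (intersection, +0)
PV@6: {T} ∪ {C} = {C,T} (union, +1)
NPV@6: {G} ∪ {C,T} = {C,G,T} (union, +1)
DNPSVY@6: {T} ∩ {C,G,T} = {T} (intersection, +0)
DY@7: {A} ∩ {A} = {A} (intersection, +0)
DSY@7: {A} ∪ {T} = {A,T} (union, +1)
PV@7: {A} ∩ {A} = {A} (intersection, +0)
NPV@7: {G} ∪ {A} = {A,G} (union, +1)
DNPSVY@7: {A,T} ∩ {A,G} = {A} (intersection, +0)
per-site changes: [3, 3, 3, 3, 2, 3, 3, 2]; total = 22

3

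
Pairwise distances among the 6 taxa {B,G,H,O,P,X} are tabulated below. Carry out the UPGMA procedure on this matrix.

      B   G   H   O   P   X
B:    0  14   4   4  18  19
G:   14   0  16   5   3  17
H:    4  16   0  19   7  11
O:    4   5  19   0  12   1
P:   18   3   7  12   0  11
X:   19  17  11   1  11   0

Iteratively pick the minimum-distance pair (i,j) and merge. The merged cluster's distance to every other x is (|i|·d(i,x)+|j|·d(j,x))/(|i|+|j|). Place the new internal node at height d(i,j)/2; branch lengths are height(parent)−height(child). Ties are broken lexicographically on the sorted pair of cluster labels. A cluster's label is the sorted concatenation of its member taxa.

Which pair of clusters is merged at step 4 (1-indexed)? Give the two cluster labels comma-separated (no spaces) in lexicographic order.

GP,OX

step 1: merge (O,X) at d=1; branch lengths O→1/2, X→1/2; new cluster OX
  updated: d(B,OX)=23/2, d(G,OX)=11, d(H,OX)=15, d(OX,P)=23/2
step 2: merge (G,P) at d=3; branch lengths G→3/2, P→3/2; new cluster GP
  updated: d(B,GP)=16, d(GP,H)=23/2, d(GP,OX)=45/4
step 3: merge (B,H) at d=4; branch lengths B→2, H→2; new cluster BH
  updated: d(BH,GP)=55/4, d(BH,OX)=53/4
step 4: merge (GP,OX) at d=45/4; branch lengths GP→33/8, OX→41/8; new cluster GOPX
  updated: d(BH,GOPX)=27/2
step 5: merge (BH,GOPX) at d=27/2; branch lengths BH→19/4, GOPX→9/8; new cluster BGHOPX
final tree: ((B:2,H:2):19/4,((G:3/2,P:3/2):33/8,(O:1/2,X:1/2):41/8):9/8)
total length: 185/8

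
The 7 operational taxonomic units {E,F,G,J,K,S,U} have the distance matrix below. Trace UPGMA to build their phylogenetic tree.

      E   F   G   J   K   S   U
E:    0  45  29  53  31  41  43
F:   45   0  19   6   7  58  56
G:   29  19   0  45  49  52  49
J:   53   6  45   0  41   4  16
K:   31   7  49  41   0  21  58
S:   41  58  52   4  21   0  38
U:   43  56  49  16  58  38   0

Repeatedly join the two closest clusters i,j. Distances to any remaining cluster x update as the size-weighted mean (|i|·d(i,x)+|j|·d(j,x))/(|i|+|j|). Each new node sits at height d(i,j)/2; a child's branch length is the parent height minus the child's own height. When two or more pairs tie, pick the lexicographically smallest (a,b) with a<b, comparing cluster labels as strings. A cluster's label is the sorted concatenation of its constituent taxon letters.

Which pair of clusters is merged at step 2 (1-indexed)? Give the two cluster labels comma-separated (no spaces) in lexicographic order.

F,K

step 1: merge (J,S) at d=4; branch lengths J→2, S→2; new cluster JS
  updated: d(E,JS)=47, d(F,JS)=32, d(G,JS)=97/2, d(JS,K)=31, d(JS,U)=27
step 2: merge (F,K) at d=7; branch lengths F→7/2, K→7/2; new cluster FK
  updated: d(E,FK)=38, d(FK,G)=34, d(FK,JS)=63/2, d(FK,U)=57
step 3: merge (JS,U) at d=27; branch lengths JS→23/2, U→27/2; new cluster JSU
  updated: d(E,JSU)=137/3, d(FK,JSU)=40, d(G,JSU)=146/3
step 4: merge (E,G) at d=29; branch lengths E→29/2, G→29/2; new cluster EG
  updated: d(EG,FK)=36, d(EG,JSU)=283/6
step 5: merge (EG,FK) at d=36; branch lengths EG→7/2, FK→29/2; new cluster EFGK
  updated: d(EFGK,JSU)=523/12
step 6: merge (EFGK,JSU) at d=523/12; branch lengths EFGK→91/24, JSU→199/24; new cluster EFGJKSU
final tree: (((E:29/2,G:29/2):7/2,(F:7/2,K:7/2):29/2):91/24,((J:2,S:2):23/2,U:27/2):199/24)
total length: 1141/12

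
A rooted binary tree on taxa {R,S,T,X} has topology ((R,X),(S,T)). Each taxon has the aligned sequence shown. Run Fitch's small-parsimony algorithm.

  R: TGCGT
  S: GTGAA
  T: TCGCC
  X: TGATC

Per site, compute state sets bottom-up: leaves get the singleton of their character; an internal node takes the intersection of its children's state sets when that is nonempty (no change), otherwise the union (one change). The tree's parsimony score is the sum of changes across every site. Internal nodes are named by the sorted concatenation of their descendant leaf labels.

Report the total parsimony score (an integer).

site 0, node RX: R={T} ∩ X={T} → {T} (+0)
site 0, node ST: S={G} ∪ T={T} → {G,T} (+1)
site 0, node RSTX: RX={T} ∩ ST={G,T} → {T} (+0)
site 1, node RX: R={G} ∩ X={G} → {G} (+0)
site 1, node ST: S={T} ∪ T={C} → {C,T} (+1)
site 1, node RSTX: RX={G} ∪ ST={C,T} → {C,G,T} (+1)
site 2, node RX: R={C} ∪ X={A} → {A,C} (+1)
site 2, node ST: S={G} ∩ T={G} → {G} (+0)
site 2, node RSTX: RX={A,C} ∪ ST={G} → {A,C,G} (+1)
site 3, node RX: R={G} ∪ X={T} → {G,T} (+1)
site 3, node ST: S={A} ∪ T={C} → {A,C} (+1)
site 3, node RSTX: RX={G,T} ∪ ST={A,C} → {A,C,G,T} (+1)
site 4, node RX: R={T} ∪ X={C} → {C,T} (+1)
site 4, node ST: S={A} ∪ T={C} → {A,C} (+1)
site 4, node RSTX: RX={C,T} ∩ ST={A,C} → {C} (+0)
per-site changes: [1, 2, 2, 3, 2]; total = 10

10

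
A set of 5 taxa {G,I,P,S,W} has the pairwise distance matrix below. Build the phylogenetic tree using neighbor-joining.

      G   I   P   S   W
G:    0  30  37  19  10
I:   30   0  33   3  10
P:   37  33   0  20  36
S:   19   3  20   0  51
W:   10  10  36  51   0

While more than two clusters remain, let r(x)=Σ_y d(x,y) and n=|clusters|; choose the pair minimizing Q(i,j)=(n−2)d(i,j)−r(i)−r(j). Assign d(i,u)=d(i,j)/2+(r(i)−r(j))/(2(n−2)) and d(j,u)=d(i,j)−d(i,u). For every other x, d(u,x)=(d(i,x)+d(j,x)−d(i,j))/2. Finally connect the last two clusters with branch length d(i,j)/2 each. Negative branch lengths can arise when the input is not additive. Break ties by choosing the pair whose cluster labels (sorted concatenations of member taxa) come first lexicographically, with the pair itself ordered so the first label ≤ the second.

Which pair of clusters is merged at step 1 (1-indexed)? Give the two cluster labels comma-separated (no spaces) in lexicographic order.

1. join G+W (d=10, Q=-173) ⇒ GW; edges |G|=19/6, |W|=41/6
  updated: d(GW,I)=15, d(GW,P)=63/2, d(GW,S)=30
2. join GW+P (d=63/2, Q=-98) ⇒ GPW; edges |GW|=55/4, |P|=71/4
  updated: d(GPW,I)=33/4, d(GPW,S)=37/4
3. join GPW+I (d=33/4, Q=-41/2) ⇒ GIPW; edges |GPW|=29/4, |I|=1
  updated: d(GIPW,S)=2
4. join GIPW+S (d=2) ⇒ GIPSW; edges |GIPW|=1, |S|=1
final tree: ((((G:19/6,W:41/6):55/4,P:71/4):29/4,I:1):1,S:1)
total length: 207/4

G,W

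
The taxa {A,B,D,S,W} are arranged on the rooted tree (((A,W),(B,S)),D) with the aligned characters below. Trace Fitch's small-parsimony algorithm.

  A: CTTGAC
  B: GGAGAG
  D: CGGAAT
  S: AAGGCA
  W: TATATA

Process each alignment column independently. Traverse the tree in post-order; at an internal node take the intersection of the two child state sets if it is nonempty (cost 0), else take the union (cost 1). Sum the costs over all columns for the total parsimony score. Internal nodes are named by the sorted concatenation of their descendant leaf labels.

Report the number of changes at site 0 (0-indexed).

3

site 0, node AW: A={C} ∪ W={T} → {C,T} (+1)
site 0, node BS: B={G} ∪ S={A} → {A,G} (+1)
site 0, node ABSW: AW={C,T} ∪ BS={A,G} → {A,C,G,T} (+1)
site 0, node ABDSW: ABSW={A,C,G,T} ∩ D={C} → {C} (+0)
site 1, node AW: A={T} ∪ W={A} → {A,T} (+1)
site 1, node BS: B={G} ∪ S={A} → {A,G} (+1)
site 1, node ABSW: AW={A,T} ∩ BS={A,G} → {A} (+0)
site 1, node ABDSW: ABSW={A} ∪ D={G} → {A,G} (+1)
site 2, node AW: A={T} ∩ W={T} → {T} (+0)
site 2, node BS: B={A} ∪ S={G} → {A,G} (+1)
site 2, node ABSW: AW={T} ∪ BS={A,G} → {A,G,T} (+1)
site 2, node ABDSW: ABSW={A,G,T} ∩ D={G} → {G} (+0)
site 3, node AW: A={G} ∪ W={A} → {A,G} (+1)
site 3, node BS: B={G} ∩ S={G} → {G} (+0)
site 3, node ABSW: AW={A,G} ∩ BS={G} → {G} (+0)
site 3, node ABDSW: ABSW={G} ∪ D={A} → {A,G} (+1)
site 4, node AW: A={A} ∪ W={T} → {A,T} (+1)
site 4, node BS: B={A} ∪ S={C} → {A,C} (+1)
site 4, node ABSW: AW={A,T} ∩ BS={A,C} → {A} (+0)
site 4, node ABDSW: ABSW={A} ∩ D={A} → {A} (+0)
site 5, node AW: A={C} ∪ W={A} → {A,C} (+1)
site 5, node BS: B={G} ∪ S={A} → {A,G} (+1)
site 5, node ABSW: AW={A,C} ∩ BS={A,G} → {A} (+0)
site 5, node ABDSW: ABSW={A} ∪ D={T} → {A,T} (+1)
per-site changes: [3, 3, 2, 2, 2, 3]; total = 15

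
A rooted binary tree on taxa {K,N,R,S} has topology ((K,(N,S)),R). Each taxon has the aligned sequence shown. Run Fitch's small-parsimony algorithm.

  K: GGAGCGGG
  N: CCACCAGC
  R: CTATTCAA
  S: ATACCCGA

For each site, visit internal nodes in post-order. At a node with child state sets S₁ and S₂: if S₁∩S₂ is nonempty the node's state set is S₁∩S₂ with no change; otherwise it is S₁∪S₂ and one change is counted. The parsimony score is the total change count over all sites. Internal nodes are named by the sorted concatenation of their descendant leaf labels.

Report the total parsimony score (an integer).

12

NS@0: {C} ∪ {A} = {A,C} (union, +1)
KNS@0: {G} ∪ {A,C} = {A,C,G} (union, +1)
KNRS@0: {A,C,G} ∩ {C} = {C} (intersection, +0)
NS@1: {C} ∪ {T} = {C,T} (union, +1)
KNS@1: {G} ∪ {C,T} = {C,G,T} (union, +1)
KNRS@1: {C,G,T} ∩ {T} = {T} (intersection, +0)
NS@2: {A} ∩ {A} = {A} (intersection, +0)
KNS@2: {A} ∩ {A} = {A} (intersection, +0)
KNRS@2: {A} ∩ {A} = {A} (intersection, +0)
NS@3: {C} ∩ {C} = {C} (intersection, +0)
KNS@3: {G} ∪ {C} = {C,G} (union, +1)
KNRS@3: {C,G} ∪ {T} = {C,G,T} (union, +1)
NS@4: {C} ∩ {C} = {C} (intersection, +0)
KNS@4: {C} ∩ {C} = {C} (intersection, +0)
KNRS@4: {C} ∪ {T} = {C,T} (union, +1)
NS@5: {A} ∪ {C} = {A,C} (union, +1)
KNS@5: {G} ∪ {A,C} = {A,C,G} (union, +1)
KNRS@5: {A,C,G} ∩ {C} = {C} (intersection, +0)
NS@6: {G} ∩ {G} = {G} (intersection, +0)
KNS@6: {G} ∩ {G} = {G} (intersection, +0)
KNRS@6: {G} ∪ {A} = {A,G} (union, +1)
NS@7: {C} ∪ {A} = {A,C} (union, +1)
KNS@7: {G} ∪ {A,C} = {A,C,G} (union, +1)
KNRS@7: {A,C,G} ∩ {A} = {A} (intersection, +0)
per-site changes: [2, 2, 0, 2, 1, 2, 1, 2]; total = 12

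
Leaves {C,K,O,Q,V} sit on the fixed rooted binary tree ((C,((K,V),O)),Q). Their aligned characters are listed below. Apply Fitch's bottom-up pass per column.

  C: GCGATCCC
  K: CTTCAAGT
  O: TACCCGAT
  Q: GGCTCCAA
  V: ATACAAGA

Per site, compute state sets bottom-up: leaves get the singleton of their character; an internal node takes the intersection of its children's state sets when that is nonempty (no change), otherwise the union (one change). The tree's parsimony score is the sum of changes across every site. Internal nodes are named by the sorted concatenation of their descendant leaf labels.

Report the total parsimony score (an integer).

site 0, node KV: K={C} ∪ V={A} → {A,C} (+1)
site 0, node KOV: KV={A,C} ∪ O={T} → {A,C,T} (+1)
site 0, node CKOV: C={G} ∪ KOV={A,C,T} → {A,C,G,T} (+1)
site 0, node CKOQV: CKOV={A,C,G,T} ∩ Q={G} → {G} (+0)
site 1, node KV: K={T} ∩ V={T} → {T} (+0)
site 1, node KOV: KV={T} ∪ O={A} → {A,T} (+1)
site 1, node CKOV: C={C} ∪ KOV={A,T} → {A,C,T} (+1)
site 1, node CKOQV: CKOV={A,C,T} ∪ Q={G} → {A,C,G,T} (+1)
site 2, node KV: K={T} ∪ V={A} → {A,T} (+1)
site 2, node KOV: KV={A,T} ∪ O={C} → {A,C,T} (+1)
site 2, node CKOV: C={G} ∪ KOV={A,C,T} → {A,C,G,T} (+1)
site 2, node CKOQV: CKOV={A,C,G,T} ∩ Q={C} → {C} (+0)
site 3, node KV: K={C} ∩ V={C} → {C} (+0)
site 3, node KOV: KV={C} ∩ O={C} → {C} (+0)
site 3, node CKOV: C={A} ∪ KOV={C} → {A,C} (+1)
site 3, node CKOQV: CKOV={A,C} ∪ Q={T} → {A,C,T} (+1)
site 4, node KV: K={A} ∩ V={A} → {A} (+0)
site 4, node KOV: KV={A} ∪ O={C} → {A,C} (+1)
site 4, node CKOV: C={T} ∪ KOV={A,C} → {A,C,T} (+1)
site 4, node CKOQV: CKOV={A,C,T} ∩ Q={C} → {C} (+0)
site 5, node KV: K={A} ∩ V={A} → {A} (+0)
site 5, node KOV: KV={A} ∪ O={G} → {A,G} (+1)
site 5, node CKOV: C={C} ∪ KOV={A,G} → {A,C,G} (+1)
site 5, node CKOQV: CKOV={A,C,G} ∩ Q={C} → {C} (+0)
site 6, node KV: K={G} ∩ V={G} → {G} (+0)
site 6, node KOV: KV={G} ∪ O={A} → {A,G} (+1)
site 6, node CKOV: C={C} ∪ KOV={A,G} → {A,C,G} (+1)
site 6, node CKOQV: CKOV={A,C,G} ∩ Q={A} → {A} (+0)
site 7, node KV: K={T} ∪ V={A} → {A,T} (+1)
site 7, node KOV: KV={A,T} ∩ O={T} → {T} (+0)
site 7, node CKOV: C={C} ∪ KOV={T} → {C,T} (+1)
site 7, node CKOQV: CKOV={C,T} ∪ Q={A} → {A,C,T} (+1)
per-site changes: [3, 3, 3, 2, 2, 2, 2, 3]; total = 20

20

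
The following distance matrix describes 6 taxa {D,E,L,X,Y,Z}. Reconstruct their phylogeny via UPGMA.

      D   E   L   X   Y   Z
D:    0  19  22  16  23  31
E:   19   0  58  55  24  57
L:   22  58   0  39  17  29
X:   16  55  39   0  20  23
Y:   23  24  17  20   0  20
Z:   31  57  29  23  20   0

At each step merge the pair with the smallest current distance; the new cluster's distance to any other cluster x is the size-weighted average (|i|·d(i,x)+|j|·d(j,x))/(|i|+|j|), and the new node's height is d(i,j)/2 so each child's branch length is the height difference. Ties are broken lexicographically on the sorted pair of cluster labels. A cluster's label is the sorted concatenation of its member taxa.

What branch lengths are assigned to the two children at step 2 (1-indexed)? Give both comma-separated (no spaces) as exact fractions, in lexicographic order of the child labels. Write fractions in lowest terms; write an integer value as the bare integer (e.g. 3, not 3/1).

17/2,17/2

1. join D+X (d=16) ⇒ DX; edges |D|=8, |X|=8
  updated: d(DX,E)=37, d(DX,L)=61/2, d(DX,Y)=43/2, d(DX,Z)=27
2. join L+Y (d=17) ⇒ LY; edges |L|=17/2, |Y|=17/2
  updated: d(DX,LY)=26, d(E,LY)=41, d(LY,Z)=49/2
3. join LY+Z (d=49/2) ⇒ LYZ; edges |LY|=15/4, |Z|=49/4
  updated: d(DX,LYZ)=79/3, d(E,LYZ)=139/3
4. join DX+LYZ (d=79/3) ⇒ DLXYZ; edges |DX|=31/6, |LYZ|=11/12
  updated: d(DLXYZ,E)=213/5
5. join DLXYZ+E (d=213/5) ⇒ DELXYZ; edges |DLXYZ|=122/15, |E|=213/10
final tree: (((D:8,X:8):31/6,((L:17/2,Y:17/2):15/4,Z:49/4):11/12):122/15,E:213/10)
total length: 5071/60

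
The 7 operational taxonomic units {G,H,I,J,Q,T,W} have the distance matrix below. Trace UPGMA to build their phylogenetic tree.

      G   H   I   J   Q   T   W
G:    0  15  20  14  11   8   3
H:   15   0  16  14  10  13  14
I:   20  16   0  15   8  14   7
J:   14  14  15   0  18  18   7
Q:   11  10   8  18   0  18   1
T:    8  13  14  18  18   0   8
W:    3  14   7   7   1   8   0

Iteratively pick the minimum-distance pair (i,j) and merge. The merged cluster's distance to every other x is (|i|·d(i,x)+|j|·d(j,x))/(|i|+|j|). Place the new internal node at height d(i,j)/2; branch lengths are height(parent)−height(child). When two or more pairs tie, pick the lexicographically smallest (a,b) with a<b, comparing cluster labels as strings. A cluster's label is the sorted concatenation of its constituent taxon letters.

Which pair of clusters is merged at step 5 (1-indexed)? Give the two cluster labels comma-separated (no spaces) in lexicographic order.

GIQTW,H

step 1: merge (Q,W) at d=1; branch lengths Q→1/2, W→1/2; new cluster QW
  updated: d(G,QW)=7, d(H,QW)=12, d(I,QW)=15/2, d(J,QW)=25/2, d(QW,T)=13
step 2: merge (G,QW) at d=7; branch lengths G→7/2, QW→3; new cluster GQW
  updated: d(GQW,H)=13, d(GQW,I)=35/3, d(GQW,J)=13, d(GQW,T)=34/3
step 3: merge (GQW,T) at d=34/3; branch lengths GQW→13/6, T→17/3; new cluster GQTW
  updated: d(GQTW,H)=13, d(GQTW,I)=49/4, d(GQTW,J)=57/4
step 4: merge (GQTW,I) at d=49/4; branch lengths GQTW→11/24, I→49/8; new cluster GIQTW
  updated: d(GIQTW,H)=68/5, d(GIQTW,J)=72/5
step 5: merge (GIQTW,H) at d=68/5; branch lengths GIQTW→27/40, H→34/5; new cluster GHIQTW
  updated: d(GHIQTW,J)=43/3
step 6: merge (GHIQTW,J) at d=43/3; branch lengths GHIQTW→11/30, J→43/6; new cluster GHIJQTW
final tree: (((((G:7/2,(Q:1/2,W:1/2):3):13/6,T:17/3):11/24,I:49/8):27/40,H:34/5):11/30,J:43/6)
total length: 1477/40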